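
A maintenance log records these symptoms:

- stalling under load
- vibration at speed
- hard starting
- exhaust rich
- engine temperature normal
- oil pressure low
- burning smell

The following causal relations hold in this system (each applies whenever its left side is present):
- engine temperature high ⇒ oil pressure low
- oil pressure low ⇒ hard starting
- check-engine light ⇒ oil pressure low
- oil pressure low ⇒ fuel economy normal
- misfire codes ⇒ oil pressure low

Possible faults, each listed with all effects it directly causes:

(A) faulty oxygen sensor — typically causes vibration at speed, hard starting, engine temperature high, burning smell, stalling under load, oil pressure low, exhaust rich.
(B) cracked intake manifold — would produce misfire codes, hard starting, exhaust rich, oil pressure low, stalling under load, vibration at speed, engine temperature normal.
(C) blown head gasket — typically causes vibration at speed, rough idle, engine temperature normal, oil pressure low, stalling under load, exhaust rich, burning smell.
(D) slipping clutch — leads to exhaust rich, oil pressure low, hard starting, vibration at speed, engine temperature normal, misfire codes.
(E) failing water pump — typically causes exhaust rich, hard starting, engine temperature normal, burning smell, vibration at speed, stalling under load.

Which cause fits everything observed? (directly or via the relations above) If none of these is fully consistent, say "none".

C

Per-candidate check:
(A) faulty oxygen sensor — fails on engine temperature normal (predicts engine temperature high, not engine temperature normal)
(B) cracked intake manifold — stalling under load match; vibration at speed match; hard starting match; exhaust rich match; engine temperature normal match; oil pressure low match; burning smell miss
(C) blown head gasket — stalling under load match; vibration at speed match; hard starting match (via oil pressure low → hard starting); exhaust rich match; engine temperature normal match; oil pressure low match; burning smell match
(D) slipping clutch — stalling under load miss; vibration at speed match; hard starting match; exhaust rich match; engine temperature normal match; oil pressure low match; burning smell miss
(E) failing water pump — stalling under load match; vibration at speed match; hard starting match; exhaust rich match; engine temperature normal match; oil pressure low miss; burning smell match
(C) is the only candidate with no mismatches.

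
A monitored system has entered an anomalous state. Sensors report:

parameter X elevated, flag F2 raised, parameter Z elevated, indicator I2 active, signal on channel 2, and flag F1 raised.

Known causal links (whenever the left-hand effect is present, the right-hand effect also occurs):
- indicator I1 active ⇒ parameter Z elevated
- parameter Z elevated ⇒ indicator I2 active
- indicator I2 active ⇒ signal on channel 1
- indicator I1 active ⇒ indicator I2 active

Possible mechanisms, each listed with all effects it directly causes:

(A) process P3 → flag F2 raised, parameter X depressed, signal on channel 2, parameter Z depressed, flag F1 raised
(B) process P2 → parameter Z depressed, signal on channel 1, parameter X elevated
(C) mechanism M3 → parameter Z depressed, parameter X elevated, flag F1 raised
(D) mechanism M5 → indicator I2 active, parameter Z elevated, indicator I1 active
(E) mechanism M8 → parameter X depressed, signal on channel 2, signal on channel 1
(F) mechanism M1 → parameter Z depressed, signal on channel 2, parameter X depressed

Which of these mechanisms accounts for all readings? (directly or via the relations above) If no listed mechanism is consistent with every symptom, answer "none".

none

For each candidate, compare predicted effects to what was observed:
(A) process P3 — parameter X elevated NO; flag F2 raised yes; parameter Z elevated NO; indicator I2 active NO; signal on channel 2 yes; flag F1 raised yes
(B) process P2 — parameter X elevated yes; flag F2 raised NO; parameter Z elevated NO; indicator I2 active NO; signal on channel 2 NO; flag F1 raised NO
(C) mechanism M3 — parameter X elevated yes; flag F2 raised NO; parameter Z elevated NO; indicator I2 active NO; signal on channel 2 NO; flag F1 raised yes
(D) mechanism M5 — does not account for parameter X elevated, flag F2 raised, signal on channel 2, flag F1 raised
(E) mechanism M8 — parameter X elevated NO; flag F2 raised NO; parameter Z elevated NO; indicator I2 active NO; signal on channel 2 yes; flag F1 raised NO
(F) mechanism M1 — fails on parameter X elevated, flag F2 raised, parameter Z elevated, indicator I2 active, flag F1 raised (predicts parameter X depressed, not parameter X elevated; predicts parameter Z depressed, not parameter Z elevated)
Every candidate fails on at least one observation.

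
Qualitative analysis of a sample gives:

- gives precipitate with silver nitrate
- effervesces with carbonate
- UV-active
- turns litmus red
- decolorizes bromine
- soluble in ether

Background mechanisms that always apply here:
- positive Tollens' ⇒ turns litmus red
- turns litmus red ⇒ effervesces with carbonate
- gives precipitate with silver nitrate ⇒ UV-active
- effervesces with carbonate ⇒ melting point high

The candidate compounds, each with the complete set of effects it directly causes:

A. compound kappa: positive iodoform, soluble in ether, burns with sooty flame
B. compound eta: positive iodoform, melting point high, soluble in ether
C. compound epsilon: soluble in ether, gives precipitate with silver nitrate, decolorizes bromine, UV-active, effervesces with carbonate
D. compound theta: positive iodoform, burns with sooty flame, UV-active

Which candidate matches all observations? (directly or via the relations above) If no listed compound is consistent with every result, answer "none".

For each candidate, compare predicted effects to what was observed:
(A) compound kappa — gives precipitate with silver nitrate NO; effervesces with carbonate NO; UV-active NO; turns litmus red NO; decolorizes bromine NO; soluble in ether yes
(B) compound eta — gives precipitate with silver nitrate NO; effervesces with carbonate NO; UV-active NO; turns litmus red NO; decolorizes bromine NO; soluble in ether yes
(C) compound epsilon — gives precipitate with silver nitrate yes; effervesces with carbonate yes; UV-active yes; turns litmus red NO; decolorizes bromine yes; soluble in ether yes
(D) compound theta — gives precipitate with silver nitrate NO; effervesces with carbonate NO; UV-active yes; turns litmus red NO; decolorizes bromine NO; soluble in ether NO
None of the listed candidates fits everything.

none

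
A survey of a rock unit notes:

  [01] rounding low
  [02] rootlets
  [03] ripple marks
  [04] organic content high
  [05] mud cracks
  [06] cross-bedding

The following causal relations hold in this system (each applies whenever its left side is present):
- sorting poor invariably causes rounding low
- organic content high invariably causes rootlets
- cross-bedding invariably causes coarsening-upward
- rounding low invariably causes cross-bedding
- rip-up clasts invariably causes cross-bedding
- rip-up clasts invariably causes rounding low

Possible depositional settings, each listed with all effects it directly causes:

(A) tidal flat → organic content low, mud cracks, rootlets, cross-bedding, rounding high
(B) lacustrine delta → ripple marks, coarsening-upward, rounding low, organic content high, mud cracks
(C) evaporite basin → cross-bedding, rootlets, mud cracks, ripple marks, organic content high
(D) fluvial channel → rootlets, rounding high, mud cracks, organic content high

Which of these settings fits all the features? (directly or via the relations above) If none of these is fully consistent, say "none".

B

For each candidate, compare predicted effects to what was observed:
(A) tidal flat — rounding low miss; rootlets match; ripple marks miss; organic content high miss; mud cracks match; cross-bedding match
(B) lacustrine delta — rounding low match; rootlets match (via organic content high → rootlets); ripple marks match; organic content high match; mud cracks match; cross-bedding match (via rounding low → cross-bedding)
(C) evaporite basin — does not account for rounding low
(D) fluvial channel — fails on rounding low, ripple marks, cross-bedding (predicts rounding high, not rounding low)
(B) alone accounts for all the evidence.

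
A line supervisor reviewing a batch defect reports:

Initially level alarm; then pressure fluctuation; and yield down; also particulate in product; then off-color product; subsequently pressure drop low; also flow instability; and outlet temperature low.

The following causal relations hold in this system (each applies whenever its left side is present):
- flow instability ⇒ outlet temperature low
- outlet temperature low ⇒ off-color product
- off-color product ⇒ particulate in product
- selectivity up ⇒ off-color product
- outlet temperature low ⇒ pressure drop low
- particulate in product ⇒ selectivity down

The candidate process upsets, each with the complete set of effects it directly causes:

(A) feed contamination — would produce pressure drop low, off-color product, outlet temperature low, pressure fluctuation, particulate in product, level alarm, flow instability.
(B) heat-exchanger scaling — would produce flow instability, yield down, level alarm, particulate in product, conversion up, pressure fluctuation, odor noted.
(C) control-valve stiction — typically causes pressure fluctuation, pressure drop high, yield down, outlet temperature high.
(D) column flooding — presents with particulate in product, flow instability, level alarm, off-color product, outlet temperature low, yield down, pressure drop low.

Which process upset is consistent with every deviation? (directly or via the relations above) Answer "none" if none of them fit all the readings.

For each candidate, compare predicted effects to what was observed:
(A) feed contamination — level alarm +; pressure fluctuation +; yield down -; particulate in product +; off-color product +; pressure drop low +; flow instability +; outlet temperature low +
(B) heat-exchanger scaling — accounts for every observation (off-color product through flow instability → outlet temperature low → off-color product)
(C) control-valve stiction — level alarm -; pressure fluctuation +; yield down +; particulate in product -; off-color product -; pressure drop low -; flow instability -; outlet temperature low -
(D) column flooding — does not account for pressure fluctuation
(B) alone accounts for all the evidence.

B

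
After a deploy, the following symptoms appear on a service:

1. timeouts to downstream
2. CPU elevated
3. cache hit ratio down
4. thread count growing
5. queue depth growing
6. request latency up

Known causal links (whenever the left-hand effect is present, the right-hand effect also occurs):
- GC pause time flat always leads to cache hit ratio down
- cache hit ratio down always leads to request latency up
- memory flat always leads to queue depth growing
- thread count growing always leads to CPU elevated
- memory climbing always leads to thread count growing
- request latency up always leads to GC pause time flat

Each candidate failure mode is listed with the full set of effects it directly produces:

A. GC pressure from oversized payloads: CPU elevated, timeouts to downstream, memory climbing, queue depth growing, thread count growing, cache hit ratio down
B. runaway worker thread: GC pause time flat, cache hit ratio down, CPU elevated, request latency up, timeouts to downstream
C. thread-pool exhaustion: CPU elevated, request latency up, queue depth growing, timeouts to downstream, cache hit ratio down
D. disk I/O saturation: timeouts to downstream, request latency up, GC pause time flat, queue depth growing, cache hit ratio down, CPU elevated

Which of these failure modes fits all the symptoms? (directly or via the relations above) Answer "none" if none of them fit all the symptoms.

Testing each hypothesis:
(A) GC pressure from oversized payloads — accounts for every observation (request latency up through cache hit ratio down → request latency up)
(B) runaway worker thread — does not account for thread count growing, queue depth growing
(C) thread-pool exhaustion — does not account for thread count growing
(D) disk I/O saturation — timeouts to downstream +; CPU elevated +; cache hit ratio down +; thread count growing -; queue depth growing +; request latency up +
(A) alone accounts for all the evidence.

A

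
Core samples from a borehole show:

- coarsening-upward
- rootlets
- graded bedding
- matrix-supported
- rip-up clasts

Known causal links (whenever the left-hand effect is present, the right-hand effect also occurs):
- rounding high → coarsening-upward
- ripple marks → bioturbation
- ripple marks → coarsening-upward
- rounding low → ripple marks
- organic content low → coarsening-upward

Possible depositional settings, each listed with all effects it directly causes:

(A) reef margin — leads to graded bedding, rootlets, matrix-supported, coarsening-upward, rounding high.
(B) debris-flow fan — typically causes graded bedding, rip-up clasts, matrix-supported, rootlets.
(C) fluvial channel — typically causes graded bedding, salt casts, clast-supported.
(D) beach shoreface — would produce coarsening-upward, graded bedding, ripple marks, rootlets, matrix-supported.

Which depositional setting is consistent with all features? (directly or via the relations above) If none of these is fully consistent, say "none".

none

Checking each candidate against the observations:
(A) reef margin — does not account for rip-up clasts
(B) debris-flow fan — does not account for coarsening-upward
(C) fluvial channel — coarsening-upward miss; rootlets miss; graded bedding match; matrix-supported miss; rip-up clasts miss
(D) beach shoreface — does not account for rip-up clasts
Every candidate fails on at least one observation.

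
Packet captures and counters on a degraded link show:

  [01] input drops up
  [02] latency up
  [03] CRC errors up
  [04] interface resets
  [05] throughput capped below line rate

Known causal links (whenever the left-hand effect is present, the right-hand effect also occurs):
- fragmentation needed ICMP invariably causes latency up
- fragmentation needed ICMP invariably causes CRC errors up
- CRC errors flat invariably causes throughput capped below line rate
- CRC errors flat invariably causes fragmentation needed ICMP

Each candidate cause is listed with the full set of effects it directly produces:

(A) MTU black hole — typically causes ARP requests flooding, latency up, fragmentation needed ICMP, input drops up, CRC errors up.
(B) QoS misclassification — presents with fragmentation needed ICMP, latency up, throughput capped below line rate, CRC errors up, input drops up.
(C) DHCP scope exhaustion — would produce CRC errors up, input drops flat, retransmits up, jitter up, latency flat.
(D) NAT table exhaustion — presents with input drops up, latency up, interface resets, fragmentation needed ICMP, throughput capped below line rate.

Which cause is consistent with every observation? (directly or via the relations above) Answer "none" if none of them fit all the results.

D

Checking each candidate against the observations:
(A) MTU black hole — does not account for interface resets, throughput capped below line rate
(B) QoS misclassification — input drops up yes; latency up yes; CRC errors up yes; interface resets NO; throughput capped below line rate yes
(C) DHCP scope exhaustion — fails on input drops up, latency up, interface resets, throughput capped below line rate (predicts input drops flat, not input drops up; predicts latency flat, not latency up)
(D) NAT table exhaustion — accounts for every observation (CRC errors up by fragmentation needed ICMP → CRC errors up)
(D) alone accounts for all the evidence.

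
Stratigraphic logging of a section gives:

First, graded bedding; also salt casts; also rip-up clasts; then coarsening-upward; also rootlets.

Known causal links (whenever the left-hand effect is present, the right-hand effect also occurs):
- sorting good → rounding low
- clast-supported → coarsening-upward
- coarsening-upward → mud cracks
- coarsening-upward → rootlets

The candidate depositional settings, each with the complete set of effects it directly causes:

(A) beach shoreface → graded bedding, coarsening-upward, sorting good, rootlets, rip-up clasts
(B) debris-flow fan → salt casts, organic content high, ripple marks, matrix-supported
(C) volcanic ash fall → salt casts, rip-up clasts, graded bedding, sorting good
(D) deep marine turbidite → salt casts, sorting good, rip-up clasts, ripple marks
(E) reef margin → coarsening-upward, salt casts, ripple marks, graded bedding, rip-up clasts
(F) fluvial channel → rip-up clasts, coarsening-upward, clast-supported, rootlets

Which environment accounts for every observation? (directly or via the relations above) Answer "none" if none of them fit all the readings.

Testing each hypothesis:
(A) beach shoreface — does not account for salt casts
(B) debris-flow fan — does not account for graded bedding, rip-up clasts, coarsening-upward, rootlets
(C) volcanic ash fall — does not account for coarsening-upward, rootlets
(D) deep marine turbidite — does not account for graded bedding, coarsening-upward, rootlets
(E) reef margin — graded bedding yes; salt casts yes; rip-up clasts yes; coarsening-upward yes; rootlets yes (through coarsening-upward → rootlets)
(F) fluvial channel — does not account for graded bedding, salt casts
(E) alone accounts for all the evidence.

E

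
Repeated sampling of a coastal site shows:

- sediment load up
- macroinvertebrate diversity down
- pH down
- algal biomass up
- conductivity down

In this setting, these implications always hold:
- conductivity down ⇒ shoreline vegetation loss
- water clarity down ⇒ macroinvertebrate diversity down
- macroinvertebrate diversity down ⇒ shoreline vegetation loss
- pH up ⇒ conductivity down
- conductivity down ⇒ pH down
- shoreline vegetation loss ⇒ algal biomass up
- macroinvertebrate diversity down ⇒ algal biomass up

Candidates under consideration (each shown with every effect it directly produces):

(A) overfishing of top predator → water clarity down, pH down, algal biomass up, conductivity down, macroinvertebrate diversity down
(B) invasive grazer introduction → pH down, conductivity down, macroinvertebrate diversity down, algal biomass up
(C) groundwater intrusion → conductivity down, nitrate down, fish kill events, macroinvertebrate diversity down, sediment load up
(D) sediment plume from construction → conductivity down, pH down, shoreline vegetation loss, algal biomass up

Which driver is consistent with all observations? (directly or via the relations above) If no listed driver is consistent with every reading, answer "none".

Testing each hypothesis:
(A) overfishing of top predator — does not account for sediment load up
(B) invasive grazer introduction — does not account for sediment load up
(C) groundwater intrusion — accounts for every observation (pH down through conductivity down → pH down)
(D) sediment plume from construction — sediment load up ✗; macroinvertebrate diversity down ✗; pH down ✓; algal biomass up ✓; conductivity down ✓
(C) alone accounts for all the evidence.

C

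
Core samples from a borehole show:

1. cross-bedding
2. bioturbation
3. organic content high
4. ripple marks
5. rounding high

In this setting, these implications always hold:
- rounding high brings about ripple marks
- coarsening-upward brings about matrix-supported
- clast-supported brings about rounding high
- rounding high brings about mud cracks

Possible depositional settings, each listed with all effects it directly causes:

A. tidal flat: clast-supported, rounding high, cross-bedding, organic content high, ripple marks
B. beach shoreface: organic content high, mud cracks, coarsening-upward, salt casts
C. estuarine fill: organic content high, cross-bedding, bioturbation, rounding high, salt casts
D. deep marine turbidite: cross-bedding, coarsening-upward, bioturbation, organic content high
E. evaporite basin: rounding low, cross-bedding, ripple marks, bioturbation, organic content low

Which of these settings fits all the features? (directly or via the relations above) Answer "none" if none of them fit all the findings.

C

Checking each candidate against the observations:
(A) tidal flat — does not account for bioturbation
(B) beach shoreface — does not account for cross-bedding, bioturbation, ripple marks, rounding high
(C) estuarine fill — cross-bedding match; bioturbation match; organic content high match; ripple marks match (by rounding high → ripple marks); rounding high match
(D) deep marine turbidite — does not account for ripple marks, rounding high
(E) evaporite basin — cross-bedding match; bioturbation match; organic content high miss; ripple marks match; rounding high miss
Only (C) is consistent with every observation.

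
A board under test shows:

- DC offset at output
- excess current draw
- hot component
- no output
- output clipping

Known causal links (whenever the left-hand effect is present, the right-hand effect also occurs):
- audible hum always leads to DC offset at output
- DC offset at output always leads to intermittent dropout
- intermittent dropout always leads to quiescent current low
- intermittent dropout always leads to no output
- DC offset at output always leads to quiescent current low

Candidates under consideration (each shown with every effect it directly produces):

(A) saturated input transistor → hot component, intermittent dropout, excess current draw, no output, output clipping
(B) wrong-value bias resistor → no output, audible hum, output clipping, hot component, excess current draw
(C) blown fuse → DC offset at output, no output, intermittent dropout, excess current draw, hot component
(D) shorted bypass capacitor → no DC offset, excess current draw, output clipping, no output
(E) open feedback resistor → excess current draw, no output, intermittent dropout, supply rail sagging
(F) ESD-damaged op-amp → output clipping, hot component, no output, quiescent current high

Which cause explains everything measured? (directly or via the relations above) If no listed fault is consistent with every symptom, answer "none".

B

Testing each hypothesis:
(A) saturated input transistor — does not account for DC offset at output
(B) wrong-value bias resistor — DC offset at output ✓ (via audible hum → DC offset at output); excess current draw ✓; hot component ✓; no output ✓; output clipping ✓
(C) blown fuse — DC offset at output ✓; excess current draw ✓; hot component ✓; no output ✓; output clipping ✗
(D) shorted bypass capacitor — DC offset at output ✗; excess current draw ✓; hot component ✗; no output ✓; output clipping ✓
(E) open feedback resistor — does not account for DC offset at output, hot component, output clipping
(F) ESD-damaged op-amp — does not account for DC offset at output, excess current draw
(B) alone accounts for all the evidence.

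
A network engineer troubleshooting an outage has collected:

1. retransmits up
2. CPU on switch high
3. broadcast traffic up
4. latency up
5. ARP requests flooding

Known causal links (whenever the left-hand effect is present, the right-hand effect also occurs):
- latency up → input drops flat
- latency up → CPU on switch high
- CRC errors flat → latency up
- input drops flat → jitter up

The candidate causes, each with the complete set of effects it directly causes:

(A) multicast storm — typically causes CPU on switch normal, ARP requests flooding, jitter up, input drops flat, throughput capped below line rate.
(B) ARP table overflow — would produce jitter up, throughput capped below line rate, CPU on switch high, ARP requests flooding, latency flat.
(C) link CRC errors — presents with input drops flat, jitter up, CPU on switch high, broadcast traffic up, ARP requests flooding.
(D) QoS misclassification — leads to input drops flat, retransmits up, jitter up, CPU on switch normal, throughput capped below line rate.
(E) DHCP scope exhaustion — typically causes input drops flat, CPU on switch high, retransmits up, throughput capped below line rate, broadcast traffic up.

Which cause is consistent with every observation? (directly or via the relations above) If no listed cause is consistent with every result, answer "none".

Testing each hypothesis:
(A) multicast storm — retransmits up miss; CPU on switch high miss; broadcast traffic up miss; latency up miss; ARP requests flooding match
(B) ARP table overflow — fails on retransmits up, broadcast traffic up, latency up (predicts latency flat, not latency up)
(C) link CRC errors — retransmits up miss; CPU on switch high match; broadcast traffic up match; latency up miss; ARP requests flooding match
(D) QoS misclassification — retransmits up match; CPU on switch high miss; broadcast traffic up miss; latency up miss; ARP requests flooding miss
(E) DHCP scope exhaustion — retransmits up match; CPU on switch high match; broadcast traffic up match; latency up miss; ARP requests flooding miss
Every candidate fails on at least one observation.

none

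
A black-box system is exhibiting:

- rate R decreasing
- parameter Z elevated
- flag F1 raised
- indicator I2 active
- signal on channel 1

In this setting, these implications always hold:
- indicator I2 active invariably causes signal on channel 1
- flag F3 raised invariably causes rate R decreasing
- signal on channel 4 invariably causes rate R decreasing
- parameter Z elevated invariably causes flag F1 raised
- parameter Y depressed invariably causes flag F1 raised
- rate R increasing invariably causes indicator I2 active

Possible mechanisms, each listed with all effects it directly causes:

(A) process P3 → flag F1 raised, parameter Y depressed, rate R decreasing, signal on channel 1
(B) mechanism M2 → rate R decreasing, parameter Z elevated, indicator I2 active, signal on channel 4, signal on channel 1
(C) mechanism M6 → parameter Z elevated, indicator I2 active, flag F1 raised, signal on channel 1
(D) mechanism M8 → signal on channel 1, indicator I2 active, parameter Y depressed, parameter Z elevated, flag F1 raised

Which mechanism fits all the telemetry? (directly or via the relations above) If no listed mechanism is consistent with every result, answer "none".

B

Per-candidate check:
(A) process P3 — does not account for parameter Z elevated, indicator I2 active
(B) mechanism M2 — accounts for every observation (flag F1 raised through parameter Z elevated → flag F1 raised)
(C) mechanism M6 — does not account for rate R decreasing
(D) mechanism M8 — rate R decreasing ✗; parameter Z elevated ✓; flag F1 raised ✓; indicator I2 active ✓; signal on channel 1 ✓
(B) alone accounts for all the evidence.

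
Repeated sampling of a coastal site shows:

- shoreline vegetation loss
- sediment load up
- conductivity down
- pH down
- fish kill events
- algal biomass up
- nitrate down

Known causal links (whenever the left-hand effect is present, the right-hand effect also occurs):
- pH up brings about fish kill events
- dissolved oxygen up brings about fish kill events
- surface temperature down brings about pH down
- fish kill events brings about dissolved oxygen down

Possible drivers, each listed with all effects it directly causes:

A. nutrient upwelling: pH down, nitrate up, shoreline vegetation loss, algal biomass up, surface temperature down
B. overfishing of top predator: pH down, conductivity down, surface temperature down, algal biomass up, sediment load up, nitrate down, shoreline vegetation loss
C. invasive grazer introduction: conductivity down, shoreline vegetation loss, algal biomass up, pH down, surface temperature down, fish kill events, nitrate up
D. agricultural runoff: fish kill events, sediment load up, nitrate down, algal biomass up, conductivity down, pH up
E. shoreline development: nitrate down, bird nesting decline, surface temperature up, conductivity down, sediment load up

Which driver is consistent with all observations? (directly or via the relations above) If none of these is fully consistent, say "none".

For each candidate, compare predicted effects to what was observed:
(A) nutrient upwelling — fails on sediment load up, conductivity down, fish kill events, nitrate down (predicts nitrate up, not nitrate down)
(B) overfishing of top predator — shoreline vegetation loss yes; sediment load up yes; conductivity down yes; pH down yes; fish kill events NO; algal biomass up yes; nitrate down yes
(C) invasive grazer introduction — shoreline vegetation loss yes; sediment load up NO; conductivity down yes; pH down yes; fish kill events yes; algal biomass up yes; nitrate down NO
(D) agricultural runoff — fails on shoreline vegetation loss, pH down (predicts pH up, not pH down)
(E) shoreline development — does not account for shoreline vegetation loss, pH down, fish kill events, algal biomass up
None of the listed candidates fits everything.

none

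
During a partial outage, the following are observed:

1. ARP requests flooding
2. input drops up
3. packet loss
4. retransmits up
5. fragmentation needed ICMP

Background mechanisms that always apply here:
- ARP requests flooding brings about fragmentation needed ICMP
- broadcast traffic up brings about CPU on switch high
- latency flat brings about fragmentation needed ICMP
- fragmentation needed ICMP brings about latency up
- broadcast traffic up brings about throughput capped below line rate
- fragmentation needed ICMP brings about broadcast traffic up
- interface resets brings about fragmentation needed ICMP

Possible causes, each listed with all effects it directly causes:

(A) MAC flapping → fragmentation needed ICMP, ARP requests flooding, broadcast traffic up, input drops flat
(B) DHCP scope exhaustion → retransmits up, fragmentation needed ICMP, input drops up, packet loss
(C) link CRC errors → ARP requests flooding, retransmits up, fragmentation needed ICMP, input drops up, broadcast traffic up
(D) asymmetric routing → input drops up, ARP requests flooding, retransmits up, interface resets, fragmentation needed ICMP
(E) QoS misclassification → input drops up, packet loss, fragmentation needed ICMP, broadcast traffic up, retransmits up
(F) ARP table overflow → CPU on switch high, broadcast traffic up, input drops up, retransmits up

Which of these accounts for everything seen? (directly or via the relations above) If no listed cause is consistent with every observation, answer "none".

none

Per-candidate check:
(A) MAC flapping — ARP requests flooding ✓; input drops up ✗; packet loss ✗; retransmits up ✗; fragmentation needed ICMP ✓
(B) DHCP scope exhaustion — does not account for ARP requests flooding
(C) link CRC errors — ARP requests flooding ✓; input drops up ✓; packet loss ✗; retransmits up ✓; fragmentation needed ICMP ✓
(D) asymmetric routing — ARP requests flooding ✓; input drops up ✓; packet loss ✗; retransmits up ✓; fragmentation needed ICMP ✓
(E) QoS misclassification — does not account for ARP requests flooding
(F) ARP table overflow — does not account for ARP requests flooding, packet loss, fragmentation needed ICMP
Every candidate fails on at least one observation.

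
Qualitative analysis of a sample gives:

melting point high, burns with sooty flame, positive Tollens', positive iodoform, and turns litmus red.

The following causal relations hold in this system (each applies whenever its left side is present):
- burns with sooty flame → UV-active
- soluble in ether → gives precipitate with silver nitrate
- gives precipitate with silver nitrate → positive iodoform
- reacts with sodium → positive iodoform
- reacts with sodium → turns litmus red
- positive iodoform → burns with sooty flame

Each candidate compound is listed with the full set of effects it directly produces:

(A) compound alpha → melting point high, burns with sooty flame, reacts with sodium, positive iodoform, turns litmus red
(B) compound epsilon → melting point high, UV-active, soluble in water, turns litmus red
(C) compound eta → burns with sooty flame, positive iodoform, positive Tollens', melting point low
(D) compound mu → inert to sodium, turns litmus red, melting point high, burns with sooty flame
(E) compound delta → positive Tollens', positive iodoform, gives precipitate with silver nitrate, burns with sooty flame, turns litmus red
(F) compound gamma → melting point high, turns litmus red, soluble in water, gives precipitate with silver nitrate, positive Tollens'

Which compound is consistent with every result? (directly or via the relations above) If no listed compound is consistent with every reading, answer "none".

F

Testing each hypothesis:
(A) compound alpha — does not account for positive Tollens'
(B) compound epsilon — melting point high yes; burns with sooty flame NO; positive Tollens' NO; positive iodoform NO; turns litmus red yes
(C) compound eta — melting point high NO; burns with sooty flame yes; positive Tollens' yes; positive iodoform yes; turns litmus red NO
(D) compound mu — does not account for positive Tollens', positive iodoform
(E) compound delta — melting point high NO; burns with sooty flame yes; positive Tollens' yes; positive iodoform yes; turns litmus red yes
(F) compound gamma — melting point high yes; burns with sooty flame yes (by gives precipitate with silver nitrate → positive iodoform → burns with sooty flame); positive Tollens' yes; positive iodoform yes (by gives precipitate with silver nitrate → positive iodoform); turns litmus red yes
Only (F) is consistent with every observation.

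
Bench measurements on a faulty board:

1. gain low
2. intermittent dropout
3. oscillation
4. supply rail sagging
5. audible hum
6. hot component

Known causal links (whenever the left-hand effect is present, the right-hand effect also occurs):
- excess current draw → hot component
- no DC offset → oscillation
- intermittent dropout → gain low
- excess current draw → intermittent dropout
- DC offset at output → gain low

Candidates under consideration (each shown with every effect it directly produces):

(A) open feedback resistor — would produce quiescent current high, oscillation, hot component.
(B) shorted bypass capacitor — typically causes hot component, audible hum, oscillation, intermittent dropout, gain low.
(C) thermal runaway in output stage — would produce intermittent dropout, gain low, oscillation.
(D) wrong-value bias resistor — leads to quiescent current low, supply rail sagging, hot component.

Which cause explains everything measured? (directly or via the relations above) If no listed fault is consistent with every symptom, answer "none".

none

For each candidate, compare predicted effects to what was observed:
(A) open feedback resistor — gain low ✗; intermittent dropout ✗; oscillation ✓; supply rail sagging ✗; audible hum ✗; hot component ✓
(B) shorted bypass capacitor — does not account for supply rail sagging
(C) thermal runaway in output stage — does not account for supply rail sagging, audible hum, hot component
(D) wrong-value bias resistor — gain low ✗; intermittent dropout ✗; oscillation ✗; supply rail sagging ✓; audible hum ✗; hot component ✓
No candidate is consistent with all observations.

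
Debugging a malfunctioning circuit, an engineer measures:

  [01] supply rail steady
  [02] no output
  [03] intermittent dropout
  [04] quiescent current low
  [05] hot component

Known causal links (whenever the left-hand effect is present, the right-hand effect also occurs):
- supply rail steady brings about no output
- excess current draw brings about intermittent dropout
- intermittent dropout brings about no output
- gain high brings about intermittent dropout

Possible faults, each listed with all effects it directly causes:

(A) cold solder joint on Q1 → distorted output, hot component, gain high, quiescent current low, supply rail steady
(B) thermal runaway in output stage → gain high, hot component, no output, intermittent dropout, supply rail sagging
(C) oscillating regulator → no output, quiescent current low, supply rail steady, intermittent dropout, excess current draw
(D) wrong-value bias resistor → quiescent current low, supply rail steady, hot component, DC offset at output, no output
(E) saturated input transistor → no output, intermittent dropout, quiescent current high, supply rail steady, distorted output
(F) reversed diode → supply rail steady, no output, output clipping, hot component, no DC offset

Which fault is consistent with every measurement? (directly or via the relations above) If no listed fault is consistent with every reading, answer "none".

Checking each candidate against the observations:
(A) cold solder joint on Q1 — accounts for every observation (no output through supply rail steady → no output)
(B) thermal runaway in output stage — fails on supply rail steady, quiescent current low (predicts supply rail sagging, not supply rail steady)
(C) oscillating regulator — supply rail steady match; no output match; intermittent dropout match; quiescent current low match; hot component miss
(D) wrong-value bias resistor — supply rail steady match; no output match; intermittent dropout miss; quiescent current low match; hot component match
(E) saturated input transistor — supply rail steady match; no output match; intermittent dropout match; quiescent current low miss; hot component miss
(F) reversed diode — supply rail steady match; no output match; intermittent dropout miss; quiescent current low miss; hot component match
(A) is the only candidate with no mismatches.

A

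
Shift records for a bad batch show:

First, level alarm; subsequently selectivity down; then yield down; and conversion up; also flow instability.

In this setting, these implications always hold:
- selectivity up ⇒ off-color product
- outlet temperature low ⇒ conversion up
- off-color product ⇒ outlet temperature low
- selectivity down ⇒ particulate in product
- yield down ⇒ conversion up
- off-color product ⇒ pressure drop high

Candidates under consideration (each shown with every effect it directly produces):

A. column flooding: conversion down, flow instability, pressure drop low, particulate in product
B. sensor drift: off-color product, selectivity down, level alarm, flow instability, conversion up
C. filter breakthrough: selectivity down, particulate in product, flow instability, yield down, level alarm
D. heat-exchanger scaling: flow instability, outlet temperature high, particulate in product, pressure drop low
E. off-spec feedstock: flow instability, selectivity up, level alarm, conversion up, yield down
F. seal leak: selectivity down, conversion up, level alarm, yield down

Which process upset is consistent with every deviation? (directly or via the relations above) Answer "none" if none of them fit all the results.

C

Checking each candidate against the observations:
(A) column flooding — level alarm -; selectivity down -; yield down -; conversion up -; flow instability +
(B) sensor drift — does not account for yield down
(C) filter breakthrough — accounts for every observation (conversion up by yield down → conversion up)
(D) heat-exchanger scaling — does not account for level alarm, selectivity down, yield down, conversion up
(E) off-spec feedstock — fails on selectivity down (predicts selectivity up, not selectivity down)
(F) seal leak — level alarm +; selectivity down +; yield down +; conversion up +; flow instability -
(C) alone accounts for all the evidence.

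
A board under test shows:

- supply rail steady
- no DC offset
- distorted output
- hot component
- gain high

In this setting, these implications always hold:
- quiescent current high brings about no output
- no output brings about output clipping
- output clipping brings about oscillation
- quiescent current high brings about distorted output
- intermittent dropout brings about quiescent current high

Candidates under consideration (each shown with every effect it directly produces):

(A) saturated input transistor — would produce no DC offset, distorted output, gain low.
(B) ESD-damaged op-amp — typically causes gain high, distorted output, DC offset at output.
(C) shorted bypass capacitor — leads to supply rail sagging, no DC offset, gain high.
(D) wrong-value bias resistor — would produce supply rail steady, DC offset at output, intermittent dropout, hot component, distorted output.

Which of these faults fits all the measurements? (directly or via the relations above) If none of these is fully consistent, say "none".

Checking each candidate against the observations:
(A) saturated input transistor — fails on supply rail steady, hot component, gain high (predicts gain low, not gain high)
(B) ESD-damaged op-amp — supply rail steady NO; no DC offset NO; distorted output yes; hot component NO; gain high yes
(C) shorted bypass capacitor — supply rail steady NO; no DC offset yes; distorted output NO; hot component NO; gain high yes
(D) wrong-value bias resistor — supply rail steady yes; no DC offset NO; distorted output yes; hot component yes; gain high NO
Every candidate fails on at least one observation.

none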